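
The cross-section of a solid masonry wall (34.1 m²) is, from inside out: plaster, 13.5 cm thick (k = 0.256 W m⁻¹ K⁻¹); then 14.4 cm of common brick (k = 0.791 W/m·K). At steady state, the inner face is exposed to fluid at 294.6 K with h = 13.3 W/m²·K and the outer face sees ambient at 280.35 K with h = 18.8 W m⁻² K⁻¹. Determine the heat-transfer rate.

Resistance network (inner→outer):
  R_conv,in = 1/(hA) = 1/(13.3·34.1) = 0.002205 K/W
  R_plaster = L/(kA) = 0.135/(0.256·34.1) = 0.01546 K/W
  R_common brick = L/(kA) = 0.144/(0.791·34.1) = 0.005339 K/W
  R_conv,out = 1/(hA) = 1/(18.8·34.1) = 0.001560 K/W
ΣR = 0.002205 + 0.01546 + 0.005339 + 0.001560 = 0.02456 K/W
Q = ΔT/ΣR = (294.6 K − 280.35 K)/0.02456 = 580 W

Q = 580 W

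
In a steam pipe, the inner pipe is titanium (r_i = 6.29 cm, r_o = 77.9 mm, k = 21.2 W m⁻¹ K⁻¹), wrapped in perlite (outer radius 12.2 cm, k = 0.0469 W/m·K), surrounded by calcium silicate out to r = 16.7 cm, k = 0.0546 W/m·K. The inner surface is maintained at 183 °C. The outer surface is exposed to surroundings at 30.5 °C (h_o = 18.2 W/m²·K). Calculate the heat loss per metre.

Treat each layer as a resistance in series:
  R'_titanium = ln(0.0779/0.0629)/(2πk) = 0.2139/(2π·21.2) = 0.001606 m·K/W
  R'_perlite = ln(0.122/0.0779)/(2πk) = 0.4486/(2π·0.0469) = 1.522 m·K/W
  R'_calcium silicate = ln(0.167/0.122)/(2πk) = 0.3140/(2π·0.0546) = 0.9152 m·K/W
  R'_conv,out = 1/(2πr h) = 1/(2π·0.167·18.2) = 0.05236 m·K/W
ΣR = 0.001606 + 1.522 + 0.9152 + 0.05236 = 2.491 m·K/W
Q' = ΔT/ΣR = (183 °C − 30.5 °C)/2.491 = 61.2 W/m

Q' = 61.2 W/m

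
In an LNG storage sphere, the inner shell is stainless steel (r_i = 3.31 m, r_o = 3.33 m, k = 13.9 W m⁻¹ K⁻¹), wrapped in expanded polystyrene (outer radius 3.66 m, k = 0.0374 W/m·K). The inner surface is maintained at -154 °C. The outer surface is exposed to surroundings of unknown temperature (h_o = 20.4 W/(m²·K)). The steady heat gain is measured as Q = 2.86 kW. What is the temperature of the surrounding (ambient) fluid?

T_out = 11.6 °C

Series resistances:
  R_stainless steel = (1/3.31 − 1/3.33)/(4πk) = 0.001815/(4π·13.9) = 1.039×10^-5 K/W
  R_expanded polystyrene = (1/3.33 − 1/3.66)/(4πk) = 0.02708/(4π·0.0374) = 0.05761 K/W
  R_conv,out = 1/(4πr²h) = 1/(4π·3.66²·20.4) = 2.912×10^-4 K/W
ΣR = 0.05791 K/W
ΔT = Q·ΣR = 2860 × 0.05791 = 165.6 K
Heat flows inward, so T_out = T_in + ΔT = -154 + 165.6 = 11.6 °C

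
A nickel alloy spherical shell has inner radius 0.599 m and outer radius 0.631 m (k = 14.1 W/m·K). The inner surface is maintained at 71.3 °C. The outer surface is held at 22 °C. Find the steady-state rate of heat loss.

Q = 103 kW

Q = 4πk·ΔT/(1/r₁ − 1/r₂) = 4π × 14.1 × 49.3 / (1/0.599 − 1/0.631) = 1.03×10^5 W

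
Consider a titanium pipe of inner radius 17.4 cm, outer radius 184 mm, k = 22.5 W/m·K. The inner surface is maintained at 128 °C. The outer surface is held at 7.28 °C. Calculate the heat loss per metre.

Q' = 305 kW/m

Q' = 2πk·ΔT/ln(r₂/r₁) = 2π × 22.5 × 120.72 / ln(0.184/0.174) = 3.05×10^5 W/m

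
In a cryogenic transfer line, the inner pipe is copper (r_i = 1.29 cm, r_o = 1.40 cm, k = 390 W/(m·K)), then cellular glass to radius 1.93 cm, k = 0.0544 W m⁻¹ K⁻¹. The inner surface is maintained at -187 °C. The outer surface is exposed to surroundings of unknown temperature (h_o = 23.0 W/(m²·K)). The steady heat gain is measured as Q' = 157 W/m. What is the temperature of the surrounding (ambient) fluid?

Series resistances:
  R'_copper = ln(0.0140/0.0129)/(2πk) = 0.08183/(2π·390) = 3.339×10^-5 m·K/W
  R'_cellular glass = ln(0.0193/0.0140)/(2πk) = 0.3210/(2π·0.0544) = 0.9393 m·K/W
  R'_conv,out = 1/(2πr h) = 1/(2π·0.0193·23.0) = 0.3585 m·K/W
ΣR = 1.298 m·K/W
ΔT = Q'·ΣR = 157 × 1.298 = 203.8 K
Heat flows inward, so T_out = T_in + ΔT = -187 + 203.8 = 16.8 °C

T_out = 16.8 °C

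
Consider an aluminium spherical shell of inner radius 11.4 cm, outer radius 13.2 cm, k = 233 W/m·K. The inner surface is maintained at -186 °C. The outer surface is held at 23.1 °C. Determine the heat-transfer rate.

Q = 4πk·ΔT/(1/r₁ − 1/r₂) = 4π × 233 × 209.1 / (1/0.114 − 1/0.132) = 5.12×10^5 W

Q = 512 kW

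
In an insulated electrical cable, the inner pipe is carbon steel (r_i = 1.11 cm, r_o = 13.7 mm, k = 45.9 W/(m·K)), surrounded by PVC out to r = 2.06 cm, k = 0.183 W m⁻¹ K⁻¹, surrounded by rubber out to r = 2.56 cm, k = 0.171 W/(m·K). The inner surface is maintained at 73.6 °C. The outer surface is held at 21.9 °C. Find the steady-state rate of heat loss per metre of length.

Q' = 92.7 W/m

Resistance network (inner→outer):
  R'_carbon steel = ln(0.0137/0.0111)/(2πk) = 0.2105/(2π·45.9) = 7.297×10^-4 m·K/W
  R'_PVC = ln(0.0206/0.0137)/(2πk) = 0.4079/(2π·0.183) = 0.3547 m·K/W
  R'_rubber = ln(0.0256/0.0206)/(2πk) = 0.2173/(2π·0.171) = 0.2022 m·K/W
ΣR = 7.297×10^-4 + 0.3547 + 0.2022 = 0.5576 m·K/W
Q' = ΔT/ΣR = (73.6 °C − 21.9 °C)/0.5576 = 92.7 W/m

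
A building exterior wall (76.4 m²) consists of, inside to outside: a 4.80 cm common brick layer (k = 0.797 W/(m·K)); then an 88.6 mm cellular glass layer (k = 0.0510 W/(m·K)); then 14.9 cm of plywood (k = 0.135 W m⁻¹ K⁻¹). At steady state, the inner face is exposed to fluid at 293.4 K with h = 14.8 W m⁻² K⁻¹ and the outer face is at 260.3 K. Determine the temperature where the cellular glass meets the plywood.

T = 272.61 K

Resistance network (inner→outer):
  R_conv,in = 1/(hA) = 1/(14.8·76.4) = 8.844×10^-4 K/W
  R_common brick = L/(kA) = 0.0480/(0.797·76.4) = 7.883×10^-4 K/W
  R_cellular glass = L/(kA) = 0.0886/(0.0510·76.4) = 0.02274 K/W
  R_plywood = L/(kA) = 0.149/(0.135·76.4) = 0.01445 K/W
ΣR = 8.844×10^-4 + 7.883×10^-4 + 0.02274 + 0.01445 = 0.03886 K/W
Q = ΔT/ΣR = (293.4 K − 260.3 K)/0.03886 = 851.8 W
From the inner boundary to the cellular glass/plywood interface, ΣR_partial = 0.02441 K/W.
T_interface = T_in − Q·ΣR_partial = 293.4 K − (851.8)(0.02441) = 272.61 K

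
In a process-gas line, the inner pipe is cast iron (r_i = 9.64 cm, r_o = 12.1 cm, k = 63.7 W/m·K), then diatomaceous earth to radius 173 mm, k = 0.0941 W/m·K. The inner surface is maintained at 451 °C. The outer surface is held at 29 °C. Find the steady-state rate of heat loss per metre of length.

Q' = 697 W/m

Series thermal resistances, inner to outer:
  R'_cast iron = ln(0.121/0.0964)/(2πk) = 0.2273/(2π·63.7) = 5.679×10^-4 m·K/W
  R'_diatomaceous earth = ln(0.173/0.121)/(2πk) = 0.3575/(2π·0.0941) = 0.6047 m·K/W
ΣR = 5.679×10^-4 + 0.6047 = 0.6053 m·K/W
Q' = ΔT/ΣR = (451 °C − 29 °C)/0.6053 = 697 W/m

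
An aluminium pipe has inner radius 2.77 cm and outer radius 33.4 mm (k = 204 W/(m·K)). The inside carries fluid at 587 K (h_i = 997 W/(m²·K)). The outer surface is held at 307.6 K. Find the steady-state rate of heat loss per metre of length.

Series thermal resistances, inner to outer:
  R'_conv,in = 1/(2πr h) = 1/(2π·0.0277·997) = 0.005763 m·K/W
  R'_aluminium = ln(0.0334/0.0277)/(2πk) = 0.1871/(2π·204) = 1.460×10^-4 m·K/W
ΣR = 0.005763 + 1.460×10^-4 = 0.005909 m·K/W
Q' = ΔT/ΣR = (587 K − 307.6 K)/0.005909 = 47300 W/m

Q' = 47300 W/m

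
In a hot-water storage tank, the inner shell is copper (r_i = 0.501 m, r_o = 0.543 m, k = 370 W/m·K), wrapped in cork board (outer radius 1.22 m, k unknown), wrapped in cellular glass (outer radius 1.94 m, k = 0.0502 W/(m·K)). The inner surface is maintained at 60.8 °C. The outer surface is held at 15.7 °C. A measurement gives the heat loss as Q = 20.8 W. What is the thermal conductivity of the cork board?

ΣR = ΔT/Q = |60.8 − 15.7|/20.8 = 2.168 K/W
Known resistances:
  R_copper = (1/0.501 − 1/0.543)/(4πk) = 0.1544/(4π·370) = 3.320×10^-5 K/W
  R_cellular glass = (1/1.22 − 1/1.94)/(4πk) = 0.3042/(4π·0.0502) = 0.4822 K/W
R_cork board = ΣR − ΣR_known = 2.168 − 0.4822 = 1.686 K/W
(1/r₁−1/r₂)/(4πk) = 1.686 ⇒ k = 1.022/(4π·1.686) = 0.0482 W/m·K

k = 0.0482 W/m·K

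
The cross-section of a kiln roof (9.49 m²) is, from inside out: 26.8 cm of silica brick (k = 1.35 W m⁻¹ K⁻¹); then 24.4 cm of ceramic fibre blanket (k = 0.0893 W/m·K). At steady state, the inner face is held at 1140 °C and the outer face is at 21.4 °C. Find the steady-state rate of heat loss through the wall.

Q = 3.62 kW

Series thermal resistances, inner to outer:
  R_silica brick = L/(kA) = 0.268/(1.35·9.49) = 0.02092 K/W
  R_ceramic fibre blanket = L/(kA) = 0.244/(0.0893·9.49) = 0.2879 K/W
ΣR = 0.02092 + 0.2879 = 0.3088 K/W
Q = ΔT/ΣR = (1140 °C − 21.4 °C)/0.3088 = 3620 W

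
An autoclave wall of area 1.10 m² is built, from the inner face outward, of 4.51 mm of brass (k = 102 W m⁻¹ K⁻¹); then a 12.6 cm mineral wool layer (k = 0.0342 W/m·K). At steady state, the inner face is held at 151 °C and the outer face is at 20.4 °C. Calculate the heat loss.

Q = 39.0 W

Treat each layer as a resistance in series:
  R_brass = L/(kA) = 0.00451/(102·1.10) = 4.020×10^-5 K/W
  R_mineral wool = L/(kA) = 0.126/(0.0342·1.10) = 3.349 K/W
ΣR = 4.020×10^-5 + 3.349 = 3.349 K/W
Q = ΔT/ΣR = (151 °C − 20.4 °C)/3.349 = 39.0 W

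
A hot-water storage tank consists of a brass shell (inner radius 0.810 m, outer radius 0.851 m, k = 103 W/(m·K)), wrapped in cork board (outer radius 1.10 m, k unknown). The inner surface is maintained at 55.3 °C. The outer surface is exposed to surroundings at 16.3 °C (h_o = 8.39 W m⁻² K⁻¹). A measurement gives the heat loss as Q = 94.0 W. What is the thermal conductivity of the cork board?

k = 0.0520 W/m·K

ΣR = ΔT/Q = |55.3 − 16.3|/94.0 = 0.4149 K/W
Known resistances:
  R_brass = (1/0.810 − 1/0.851)/(4πk) = 0.05948/(4π·103) = 4.595×10^-5 K/W
  R_conv,out = 1/(4πr²h) = 1/(4π·1.10²·8.39) = 0.007839 K/W
R_cork board = ΣR − ΣR_known = 0.4149 − 0.007885 = 0.4070 K/W
(1/r₁−1/r₂)/(4πk) = 0.4070 ⇒ k = 0.2660/(4π·0.4070) = 0.0520 W/m·K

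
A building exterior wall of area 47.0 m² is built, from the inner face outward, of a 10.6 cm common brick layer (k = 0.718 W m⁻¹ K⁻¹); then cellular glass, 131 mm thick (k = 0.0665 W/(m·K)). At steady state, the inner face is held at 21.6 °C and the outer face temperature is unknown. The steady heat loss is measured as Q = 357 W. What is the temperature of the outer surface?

T_out = 5.52 °C

Sum the resistances:
  R_common brick = L/(kA) = 0.106/(0.718·47.0) = 0.003141 K/W
  R_cellular glass = L/(kA) = 0.131/(0.0665·47.0) = 0.04191 K/W
ΣR = 0.04505 K/W
ΔT = Q·ΣR = 357 × 0.04505 = 16.08 K
Heat flows outward, so T_out = T_in − ΔT = 21.6 − 16.08 = 5.52 °C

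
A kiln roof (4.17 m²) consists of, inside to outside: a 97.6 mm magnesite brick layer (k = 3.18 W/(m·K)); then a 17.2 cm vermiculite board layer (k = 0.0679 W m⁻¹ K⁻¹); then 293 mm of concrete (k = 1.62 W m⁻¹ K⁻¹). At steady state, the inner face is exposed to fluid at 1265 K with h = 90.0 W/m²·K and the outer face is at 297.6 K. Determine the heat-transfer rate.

Q = 1460 W

Series thermal resistances, inner to outer:
  R_conv,in = 1/(hA) = 1/(90.0·4.17) = 0.002665 K/W
  R_magnesite brick = L/(kA) = 0.0976/(3.18·4.17) = 0.007360 K/W
  R_vermiculite board = L/(kA) = 0.172/(0.0679·4.17) = 0.6075 K/W
  R_concrete = L/(kA) = 0.293/(1.62·4.17) = 0.04337 K/W
ΣR = 0.002665 + 0.007360 + 0.6075 + 0.04337 = 0.6609 K/W
Q = ΔT/ΣR = (1265 K − 297.6 K)/0.6609 = 1460 W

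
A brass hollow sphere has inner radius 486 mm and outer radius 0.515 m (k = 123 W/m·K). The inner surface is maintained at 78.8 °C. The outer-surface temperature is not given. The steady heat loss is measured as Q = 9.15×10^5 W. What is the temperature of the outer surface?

Series resistances:
  R_brass = (1/0.486 − 1/0.515)/(4πk) = 0.1159/(4π·123) = 7.496×10^-5 K/W
ΣR = 7.496×10^-5 K/W
ΔT = Q·ΣR = 9.15×10^5 × 7.496×10^-5 = 68.59 K
Heat flows outward, so T_out = T_in − ΔT = 78.8 − 68.59 = 10.2 °C

T_out = 10.2 °C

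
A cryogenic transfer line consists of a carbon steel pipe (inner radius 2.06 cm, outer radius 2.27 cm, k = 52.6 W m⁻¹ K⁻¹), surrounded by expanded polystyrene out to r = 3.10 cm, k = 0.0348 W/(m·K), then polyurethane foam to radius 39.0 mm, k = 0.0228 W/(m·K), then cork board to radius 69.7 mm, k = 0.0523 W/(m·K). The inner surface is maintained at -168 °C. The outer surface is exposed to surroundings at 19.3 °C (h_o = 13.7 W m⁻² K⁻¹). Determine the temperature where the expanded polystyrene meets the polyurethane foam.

Resistance network (inner→outer):
  R'_carbon steel = ln(0.0227/0.0206)/(2πk) = 0.09707/(2π·52.6) = 2.937×10^-4 m·K/W
  R'_expanded polystyrene = ln(0.0310/0.0227)/(2πk) = 0.3116/(2π·0.0348) = 1.425 m·K/W
  R'_polyurethane foam = ln(0.0390/0.0310)/(2πk) = 0.2296/(2π·0.0228) = 1.603 m·K/W
  R'_cork board = ln(0.0697/0.0390)/(2πk) = 0.5806/(2π·0.0523) = 1.767 m·K/W
  R'_conv,out = 1/(2πr h) = 1/(2π·0.0697·13.7) = 0.1667 m·K/W
ΣR = 2.937×10^-4 + 1.425 + 1.603 + 1.767 + 0.1667 = 4.962 m·K/W
Q' = ΔT/ΣR = (-168 °C − 19.3 °C)/4.962 = -37.75 W/m
From the inner boundary to the expanded polystyrene/polyurethane foam interface, ΣR_partial = 1.425 m·K/W.
T_interface = T_in − Q'·ΣR_partial = -168 °C − (-37.75)(1.425) = -114 °C

T = -114 °C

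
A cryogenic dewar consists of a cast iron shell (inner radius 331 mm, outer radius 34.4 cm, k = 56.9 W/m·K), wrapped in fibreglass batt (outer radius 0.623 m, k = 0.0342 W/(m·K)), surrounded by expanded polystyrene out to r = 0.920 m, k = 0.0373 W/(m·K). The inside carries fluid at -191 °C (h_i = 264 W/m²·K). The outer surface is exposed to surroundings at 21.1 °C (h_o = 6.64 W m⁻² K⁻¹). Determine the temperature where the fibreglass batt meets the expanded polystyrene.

T = -36.1 °C

Resistance network (inner→outer):
  R_conv,in = 1/(4πr²h) = 1/(4π·0.331²·264) = 0.002751 K/W
  R_cast iron = (1/0.331 − 1/0.344)/(4πk) = 0.1142/(4π·56.9) = 1.597×10^-4 K/W
  R_fibreglass batt = (1/0.344 − 1/0.623)/(4πk) = 1.302/(4π·0.0342) = 3.029 K/W
  R_expanded polystyrene = (1/0.623 − 1/0.920)/(4πk) = 0.5182/(4π·0.0373) = 1.106 K/W
  R_conv,out = 1/(4πr²h) = 1/(4π·0.920²·6.64) = 0.01416 K/W
ΣR = 0.002751 + 1.597×10^-4 + 3.029 + 1.106 + 0.01416 = 4.152 K/W
Q = ΔT/ΣR = (-191 °C − 21.1 °C)/4.152 = -51.08 W
From the inner boundary to the fibreglass batt/expanded polystyrene interface, ΣR_partial = 3.032 K/W.
T_interface = T_in − Q·ΣR_partial = -191 °C − (-51.08)(3.032) = -36.1 °C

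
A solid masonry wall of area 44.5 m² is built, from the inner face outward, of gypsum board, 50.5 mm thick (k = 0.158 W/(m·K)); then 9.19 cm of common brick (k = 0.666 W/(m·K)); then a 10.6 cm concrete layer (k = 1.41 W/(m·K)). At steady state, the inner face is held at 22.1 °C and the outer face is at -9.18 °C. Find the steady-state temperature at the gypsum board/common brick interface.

T = 3.33 °C

Resistance network (inner→outer):
  R_gypsum board = L/(kA) = 0.0505/(0.158·44.5) = 0.007182 K/W
  R_common brick = L/(kA) = 0.0919/(0.666·44.5) = 0.003101 K/W
  R_concrete = L/(kA) = 0.106/(1.41·44.5) = 0.001689 K/W
ΣR = 0.007182 + 0.003101 + 0.001689 = 0.01197 K/W
Q = ΔT/ΣR = (22.1 °C − -9.18 °C)/0.01197 = 2613 W
From the inner boundary to the gypsum board/common brick interface, ΣR_partial = 0.007182 K/W.
T_interface = T_in − Q·ΣR_partial = 22.1 °C − (2613)(0.007182) = 3.33 °C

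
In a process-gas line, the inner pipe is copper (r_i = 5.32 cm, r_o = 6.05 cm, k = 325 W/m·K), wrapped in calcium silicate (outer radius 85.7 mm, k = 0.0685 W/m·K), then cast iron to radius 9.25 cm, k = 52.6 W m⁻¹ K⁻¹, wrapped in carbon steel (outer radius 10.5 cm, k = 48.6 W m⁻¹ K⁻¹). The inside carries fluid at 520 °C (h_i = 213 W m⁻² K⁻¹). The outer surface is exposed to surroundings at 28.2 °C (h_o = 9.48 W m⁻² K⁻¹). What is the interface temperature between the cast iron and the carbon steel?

T = 108 °C

Resistance network (inner→outer):
  R'_conv,in = 1/(2πr h) = 1/(2π·0.0532·213) = 0.01405 m·K/W
  R'_copper = ln(0.0605/0.0532)/(2πk) = 0.1286/(2π·325) = 6.297×10^-5 m·K/W
  R'_calcium silicate = ln(0.0857/0.0605)/(2πk) = 0.3482/(2π·0.0685) = 0.8090 m·K/W
  R'_cast iron = ln(0.0925/0.0857)/(2πk) = 0.07636/(2π·52.6) = 2.310×10^-4 m·K/W
  R'_carbon steel = ln(0.105/0.0925)/(2πk) = 0.1268/(2π·48.6) = 4.151×10^-4 m·K/W
  R'_conv,out = 1/(2πr h) = 1/(2π·0.105·9.48) = 0.1599 m·K/W
ΣR = 0.01405 + 6.297×10^-5 + 0.8090 + 2.310×10^-4 + 4.151×10^-4 + 0.1599 = 0.9837 m·K/W
Q' = ΔT/ΣR = (520 °C − 28.2 °C)/0.9837 = 499.9 W/m
From the inner boundary to the cast iron/carbon steel interface, ΣR_partial = 0.8233 m·K/W.
T_interface = T_in − Q'·ΣR_partial = 520 °C − (499.9)(0.8233) = 108 °C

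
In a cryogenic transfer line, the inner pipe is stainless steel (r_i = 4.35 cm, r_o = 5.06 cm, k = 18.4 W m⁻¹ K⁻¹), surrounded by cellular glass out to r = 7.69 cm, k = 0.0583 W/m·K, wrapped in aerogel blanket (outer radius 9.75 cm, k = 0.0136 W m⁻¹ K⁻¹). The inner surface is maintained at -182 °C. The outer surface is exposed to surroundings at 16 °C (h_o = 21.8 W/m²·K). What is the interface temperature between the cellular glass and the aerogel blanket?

T = -125 °C

Treat each layer as a resistance in series:
  R'_stainless steel = ln(0.0506/0.0435)/(2πk) = 0.1512/(2π·18.4) = 0.001308 m·K/W
  R'_cellular glass = ln(0.0769/0.0506)/(2πk) = 0.4186/(2π·0.0583) = 1.143 m·K/W
  R'_aerogel blanket = ln(0.0975/0.0769)/(2πk) = 0.2373/(2π·0.0136) = 2.778 m·K/W
  R'_conv,out = 1/(2πr h) = 1/(2π·0.0975·21.8) = 0.07488 m·K/W
ΣR = 0.001308 + 1.143 + 2.778 + 0.07488 = 3.997 m·K/W
Q' = ΔT/ΣR = (-182 °C − 16 °C)/3.997 = -49.54 W/m
From the inner boundary to the cellular glass/aerogel blanket interface, ΣR_partial = 1.144 m·K/W.
T_interface = T_in − Q'·ΣR_partial = -182 °C − (-49.54)(1.144) = -125 °C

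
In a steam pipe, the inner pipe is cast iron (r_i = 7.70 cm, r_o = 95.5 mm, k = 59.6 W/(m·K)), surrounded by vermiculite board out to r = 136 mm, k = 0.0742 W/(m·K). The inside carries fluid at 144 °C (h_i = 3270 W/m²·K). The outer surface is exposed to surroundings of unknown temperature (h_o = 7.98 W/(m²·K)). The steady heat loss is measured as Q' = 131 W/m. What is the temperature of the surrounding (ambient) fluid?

T_out = 25.3 °C

Series resistances:
  R'_conv,in = 1/(2πr h) = 1/(2π·0.0770·3270) = 6.321×10^-4 m·K/W
  R'_cast iron = ln(0.0955/0.0770)/(2πk) = 0.2153/(2π·59.6) = 5.750×10^-4 m·K/W
  R'_vermiculite board = ln(0.136/0.0955)/(2πk) = 0.3535/(2π·0.0742) = 0.7583 m·K/W
  R'_conv,out = 1/(2πr h) = 1/(2π·0.136·7.98) = 0.1466 m·K/W
ΣR = 0.9062 m·K/W
ΔT = Q'·ΣR = 131 × 0.9062 = 118.7 K
Heat flows outward, so T_out = T_in − ΔT = 144 − 118.7 = 25.3 °C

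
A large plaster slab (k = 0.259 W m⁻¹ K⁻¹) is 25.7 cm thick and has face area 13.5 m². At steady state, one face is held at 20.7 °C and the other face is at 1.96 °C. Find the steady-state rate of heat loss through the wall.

Q = 255 W

Q = kA·ΔT/L = 0.259 × 13.5 × |20.7 °C − 1.96 °C| / 0.257 = 255 W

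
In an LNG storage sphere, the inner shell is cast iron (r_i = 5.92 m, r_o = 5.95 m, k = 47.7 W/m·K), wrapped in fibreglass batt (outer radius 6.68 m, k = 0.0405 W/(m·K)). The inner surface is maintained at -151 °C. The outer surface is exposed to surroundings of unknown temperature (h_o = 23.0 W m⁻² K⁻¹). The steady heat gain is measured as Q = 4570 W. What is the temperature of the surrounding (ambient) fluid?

T_out = 14.3 °C

Series resistances:
  R_cast iron = (1/5.92 − 1/5.95)/(4πk) = 8.517×10^-4/(4π·47.7) = 1.421×10^-6 K/W
  R_fibreglass batt = (1/5.95 − 1/6.68)/(4πk) = 0.01837/(4π·0.0405) = 0.03609 K/W
  R_conv,out = 1/(4πr²h) = 1/(4π·6.68²·23.0) = 7.754×10^-5 K/W
ΣR = 0.03617 K/W
ΔT = Q·ΣR = 4570 × 0.03617 = 165.3 K
Heat flows inward, so T_out = T_in + ΔT = -151 + 165.3 = 14.3 °C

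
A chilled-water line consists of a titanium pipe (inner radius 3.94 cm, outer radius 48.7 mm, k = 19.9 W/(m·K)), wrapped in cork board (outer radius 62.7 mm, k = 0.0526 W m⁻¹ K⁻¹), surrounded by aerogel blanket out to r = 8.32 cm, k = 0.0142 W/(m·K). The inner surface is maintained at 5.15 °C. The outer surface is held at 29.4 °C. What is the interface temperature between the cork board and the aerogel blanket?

Resistance network (inner→outer):
  R'_titanium = ln(0.0487/0.0394)/(2πk) = 0.2119/(2π·19.9) = 0.001695 m·K/W
  R'_cork board = ln(0.0627/0.0487)/(2πk) = 0.2527/(2π·0.0526) = 0.7646 m·K/W
  R'_aerogel blanket = ln(0.0832/0.0627)/(2πk) = 0.2829/(2π·0.0142) = 3.171 m·K/W
ΣR = 0.001695 + 0.7646 + 3.171 = 3.937 m·K/W
Q' = ΔT/ΣR = (5.15 °C − 29.4 °C)/3.937 = -6.160 W/m
From the inner boundary to the cork board/aerogel blanket interface, ΣR_partial = 0.7663 m·K/W.
T_interface = T_in − Q'·ΣR_partial = 5.15 °C − (-6.160)(0.7663) = 9.87 °C

T = 9.87 °C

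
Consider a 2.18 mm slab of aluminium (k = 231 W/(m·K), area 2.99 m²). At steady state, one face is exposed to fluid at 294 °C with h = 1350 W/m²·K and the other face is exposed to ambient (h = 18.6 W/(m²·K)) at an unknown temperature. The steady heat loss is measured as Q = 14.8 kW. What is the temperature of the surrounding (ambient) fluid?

T_out = 24.2 °C

Series resistances:
  R_conv,in = 1/(hA) = 1/(1350·2.99) = 2.477×10^-4 K/W
  R_aluminium = L/(kA) = 0.00218/(231·2.99) = 3.156×10^-6 K/W
  R_conv,out = 1/(hA) = 1/(18.6·2.99) = 0.01798 K/W
ΣR = 0.01823 K/W
ΔT = Q·ΣR = 14800 × 0.01823 = 269.8 K
Heat flows outward, so T_out = T_in − ΔT = 294 − 269.8 = 24.2 °C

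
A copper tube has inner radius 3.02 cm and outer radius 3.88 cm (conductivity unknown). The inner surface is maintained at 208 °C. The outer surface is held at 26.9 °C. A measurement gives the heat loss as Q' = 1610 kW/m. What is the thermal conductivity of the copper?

ΣR = ΔT/Q' = |208 − 26.9|/1.61×10^6 = 1.125×10^-4 m·K/W
ln(r₂/r₁)/(2πk) = 1.125×10^-4 ⇒ k = 0.2506/(2π·1.125×10^-4) = 355 W/m·K

k = 355 W/m·K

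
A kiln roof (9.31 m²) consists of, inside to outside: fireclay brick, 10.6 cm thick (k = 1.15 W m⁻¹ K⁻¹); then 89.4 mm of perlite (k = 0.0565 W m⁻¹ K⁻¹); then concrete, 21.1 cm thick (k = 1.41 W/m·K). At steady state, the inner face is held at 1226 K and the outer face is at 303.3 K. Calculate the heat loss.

Q = 4710 W

Resistance network (inner→outer):
  R_fireclay brick = L/(kA) = 0.106/(1.15·9.31) = 0.009901 K/W
  R_perlite = L/(kA) = 0.0894/(0.0565·9.31) = 0.1700 K/W
  R_concrete = L/(kA) = 0.211/(1.41·9.31) = 0.01607 K/W
ΣR = 0.009901 + 0.1700 + 0.01607 = 0.1960 K/W
Q = ΔT/ΣR = (1226 K − 303.3 K)/0.1960 = 4710 W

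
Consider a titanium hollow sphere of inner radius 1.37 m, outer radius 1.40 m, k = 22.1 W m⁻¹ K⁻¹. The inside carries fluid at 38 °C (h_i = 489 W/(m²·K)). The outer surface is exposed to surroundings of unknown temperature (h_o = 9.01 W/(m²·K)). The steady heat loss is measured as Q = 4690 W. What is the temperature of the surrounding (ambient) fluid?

Series resistances:
  R_conv,in = 1/(4πr²h) = 1/(4π·1.37²·489) = 8.670×10^-5 K/W
  R_titanium = (1/1.37 − 1/1.40)/(4πk) = 0.01564/(4π·22.1) = 5.632×10^-5 K/W
  R_conv,out = 1/(4πr²h) = 1/(4π·1.40²·9.01) = 0.004506 K/W
ΣR = 0.004649 K/W
ΔT = Q·ΣR = 4690 × 0.004649 = 21.80 K
Heat flows outward, so T_out = T_in − ΔT = 38 − 21.80 = 16.2 °C

T_out = 16.2 °C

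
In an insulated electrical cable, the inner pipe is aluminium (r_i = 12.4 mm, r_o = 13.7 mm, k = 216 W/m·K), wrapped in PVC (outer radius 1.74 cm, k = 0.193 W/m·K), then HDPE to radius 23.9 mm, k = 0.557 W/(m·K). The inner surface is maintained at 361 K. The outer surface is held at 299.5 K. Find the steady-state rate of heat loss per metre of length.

Q' = 214 W/m

Series thermal resistances, inner to outer:
  R'_aluminium = ln(0.0137/0.0124)/(2πk) = 0.09970/(2π·216) = 7.346×10^-5 m·K/W
  R'_PVC = ln(0.0174/0.0137)/(2πk) = 0.2391/(2π·0.193) = 0.1971 m·K/W
  R'_HDPE = ln(0.0239/0.0174)/(2πk) = 0.3174/(2π·0.557) = 0.09069 m·K/W
ΣR = 7.346×10^-5 + 0.1971 + 0.09069 = 0.2879 m·K/W
Q' = ΔT/ΣR = (361 K − 299.5 K)/0.2879 = 214 W/m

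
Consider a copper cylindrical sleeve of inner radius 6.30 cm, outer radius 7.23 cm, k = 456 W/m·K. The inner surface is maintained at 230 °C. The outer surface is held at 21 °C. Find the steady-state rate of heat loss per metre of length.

Q' = 2πk·ΔT/ln(r₂/r₁) = 2π × 456 × 209 / ln(0.0723/0.0630) = 4.35×10^6 W/m

Q' = 4.35×10^6 W/m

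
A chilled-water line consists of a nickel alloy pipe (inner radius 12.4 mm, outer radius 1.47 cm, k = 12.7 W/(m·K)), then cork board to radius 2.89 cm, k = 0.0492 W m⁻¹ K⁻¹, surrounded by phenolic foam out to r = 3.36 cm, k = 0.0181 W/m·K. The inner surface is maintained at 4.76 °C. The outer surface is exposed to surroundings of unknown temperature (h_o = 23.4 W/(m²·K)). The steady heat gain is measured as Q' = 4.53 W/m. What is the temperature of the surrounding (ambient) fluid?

Series resistances:
  R'_nickel alloy = ln(0.0147/0.0124)/(2πk) = 0.1702/(2π·12.7) = 0.002132 m·K/W
  R'_cork board = ln(0.0289/0.0147)/(2πk) = 0.6760/(2π·0.0492) = 2.187 m·K/W
  R'_phenolic foam = ln(0.0336/0.0289)/(2πk) = 0.1507/(2π·0.0181) = 1.325 m·K/W
  R'_conv,out = 1/(2πr h) = 1/(2π·0.0336·23.4) = 0.2024 m·K/W
ΣR = 3.716 m·K/W
ΔT = Q'·ΣR = 4.53 × 3.716 = 16.83 K
Heat flows inward, so T_out = T_in + ΔT = 4.76 + 16.83 = 21.6 °C

T_out = 21.6 °C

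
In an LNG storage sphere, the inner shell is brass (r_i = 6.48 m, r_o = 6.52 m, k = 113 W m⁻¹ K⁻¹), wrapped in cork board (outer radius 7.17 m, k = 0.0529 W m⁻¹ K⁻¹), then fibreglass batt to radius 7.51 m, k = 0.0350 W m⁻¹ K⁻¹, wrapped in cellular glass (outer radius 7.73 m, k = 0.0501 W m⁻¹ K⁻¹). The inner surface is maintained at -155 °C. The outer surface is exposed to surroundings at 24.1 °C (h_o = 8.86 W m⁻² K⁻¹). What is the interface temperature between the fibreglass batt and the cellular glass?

T = -2.6 °C

Series thermal resistances, inner to outer:
  R_brass = (1/6.48 − 1/6.52)/(4πk) = 9.468×10^-4/(4π·113) = 6.667×10^-7 K/W
  R_cork board = (1/6.52 − 1/7.17)/(4πk) = 0.01390/(4π·0.0529) = 0.02092 K/W
  R_fibreglass batt = (1/7.17 − 1/7.51)/(4πk) = 0.006314/(4π·0.0350) = 0.01436 K/W
  R_cellular glass = (1/7.51 − 1/7.73)/(4πk) = 0.003790/(4π·0.0501) = 0.006019 K/W
  R_conv,out = 1/(4πr²h) = 1/(4π·7.73²·8.86) = 1.503×10^-4 K/W
ΣR = 6.667×10^-7 + 0.02092 + 0.01436 + 0.006019 + 1.503×10^-4 = 0.04145 K/W
Q = ΔT/ΣR = (-155 °C − 24.1 °C)/0.04145 = -4321 W
From the inner boundary to the fibreglass batt/cellular glass interface, ΣR_partial = 0.03528 K/W.
T_interface = T_in − Q·ΣR_partial = -155 °C − (-4321)(0.03528) = -2.6 °C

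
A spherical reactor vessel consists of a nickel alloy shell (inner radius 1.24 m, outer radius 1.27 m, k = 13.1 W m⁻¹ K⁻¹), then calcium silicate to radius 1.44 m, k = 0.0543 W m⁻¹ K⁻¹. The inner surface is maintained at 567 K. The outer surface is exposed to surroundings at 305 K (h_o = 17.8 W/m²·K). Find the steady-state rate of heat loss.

Treat each layer as a resistance in series:
  R_nickel alloy = (1/1.24 − 1/1.27)/(4πk) = 0.01905/(4π·13.1) = 1.157×10^-4 K/W
  R_calcium silicate = (1/1.27 − 1/1.44)/(4πk) = 0.09296/(4π·0.0543) = 0.1362 K/W
  R_conv,out = 1/(4πr²h) = 1/(4π·1.44²·17.8) = 0.002156 K/W
ΣR = 1.157×10^-4 + 0.1362 + 0.002156 = 0.1385 K/W
Q = ΔT/ΣR = (567 K − 305 K)/0.1385 = 1890 W

Q = 1890 W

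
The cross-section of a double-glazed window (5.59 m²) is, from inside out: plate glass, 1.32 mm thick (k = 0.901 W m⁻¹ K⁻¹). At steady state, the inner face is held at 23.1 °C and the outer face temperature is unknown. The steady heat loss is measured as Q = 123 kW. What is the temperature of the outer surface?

Sum the resistances:
  R_plate glass = L/(kA) = 0.00132/(0.901·5.59) = 2.621×10^-4 K/W
ΣR = 2.621×10^-4 K/W
ΔT = Q·ΣR = 1.23×10^5 × 2.621×10^-4 = 32.24 K
Heat flows outward, so T_out = T_in − ΔT = 23.1 − 32.24 = -9.14 °C

T_out = -9.14 °C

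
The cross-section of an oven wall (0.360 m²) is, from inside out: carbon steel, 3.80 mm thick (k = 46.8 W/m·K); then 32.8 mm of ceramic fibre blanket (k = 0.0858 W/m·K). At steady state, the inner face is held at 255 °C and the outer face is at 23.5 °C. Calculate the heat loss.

Q = 218 W

Resistance network (inner→outer):
  R_carbon steel = L/(kA) = 0.00380/(46.8·0.360) = 2.255×10^-4 K/W
  R_ceramic fibre blanket = L/(kA) = 0.0328/(0.0858·0.360) = 1.062 K/W
ΣR = 2.255×10^-4 + 1.062 = 1.062 K/W
Q = ΔT/ΣR = (255 °C − 23.5 °C)/1.062 = 218 W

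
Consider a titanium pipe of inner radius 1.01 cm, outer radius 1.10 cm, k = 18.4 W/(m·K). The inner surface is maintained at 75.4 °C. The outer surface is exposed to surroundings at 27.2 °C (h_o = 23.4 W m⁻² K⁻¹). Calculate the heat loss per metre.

Series thermal resistances, inner to outer:
  R'_titanium = ln(0.0110/0.0101)/(2πk) = 0.08536/(2π·18.4) = 7.383×10^-4 m·K/W
  R'_conv,out = 1/(2πr h) = 1/(2π·0.0110·23.4) = 0.6183 m·K/W
ΣR = 7.383×10^-4 + 0.6183 = 0.6190 m·K/W
Q' = ΔT/ΣR = (75.4 °C − 27.2 °C)/0.6190 = 77.9 W/m

Q' = 77.9 W/m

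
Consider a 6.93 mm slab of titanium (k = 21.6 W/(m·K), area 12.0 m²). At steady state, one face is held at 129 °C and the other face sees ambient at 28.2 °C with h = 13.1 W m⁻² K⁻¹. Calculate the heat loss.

Series thermal resistances, inner to outer:
  R_titanium = L/(kA) = 0.00693/(21.6·12.0) = 2.674×10^-5 K/W
  R_conv,out = 1/(hA) = 1/(13.1·12.0) = 0.006361 K/W
ΣR = 2.674×10^-5 + 0.006361 = 0.006388 K/W
Q = ΔT/ΣR = (129 °C − 28.2 °C)/0.006388 = 15800 W

Q = 15.8 kW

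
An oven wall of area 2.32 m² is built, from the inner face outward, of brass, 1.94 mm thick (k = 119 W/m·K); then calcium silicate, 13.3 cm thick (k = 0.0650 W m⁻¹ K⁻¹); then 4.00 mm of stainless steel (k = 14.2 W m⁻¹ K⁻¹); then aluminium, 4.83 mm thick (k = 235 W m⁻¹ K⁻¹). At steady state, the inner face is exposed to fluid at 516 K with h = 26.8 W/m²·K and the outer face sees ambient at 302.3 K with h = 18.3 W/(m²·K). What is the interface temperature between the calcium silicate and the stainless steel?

Resistance network (inner→outer):
  R_conv,in = 1/(hA) = 1/(26.8·2.32) = 0.01608 K/W
  R_brass = L/(kA) = 0.00194/(119·2.32) = 7.027×10^-6 K/W
  R_calcium silicate = L/(kA) = 0.133/(0.0650·2.32) = 0.8820 K/W
  R_stainless steel = L/(kA) = 0.00400/(14.2·2.32) = 1.214×10^-4 K/W
  R_aluminium = L/(kA) = 0.00483/(235·2.32) = 8.859×10^-6 K/W
  R_conv,out = 1/(hA) = 1/(18.3·2.32) = 0.02355 K/W
ΣR = 0.01608 + 7.027×10^-6 + 0.8820 + 1.214×10^-4 + 8.859×10^-6 + 0.02355 = 0.9218 K/W
Q = ΔT/ΣR = (516 K − 302.3 K)/0.9218 = 231.8 W
From the inner boundary to the calcium silicate/stainless steel interface, ΣR_partial = 0.8981 K/W.
T_interface = T_in − Q·ΣR_partial = 516 K − (231.8)(0.8981) = 307.8 K

T = 307.8 K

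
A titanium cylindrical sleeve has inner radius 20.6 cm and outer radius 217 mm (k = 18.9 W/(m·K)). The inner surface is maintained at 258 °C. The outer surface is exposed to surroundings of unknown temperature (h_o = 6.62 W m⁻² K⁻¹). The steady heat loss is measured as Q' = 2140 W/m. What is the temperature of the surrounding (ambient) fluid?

Series resistances:
  R'_titanium = ln(0.217/0.206)/(2πk) = 0.05202/(2π·18.9) = 4.381×10^-4 m·K/W
  R'_conv,out = 1/(2πr h) = 1/(2π·0.217·6.62) = 0.1108 m·K/W
ΣR = 0.1112 m·K/W
ΔT = Q'·ΣR = 2140 × 0.1112 = 238.0 K
Heat flows outward, so T_out = T_in − ΔT = 258 − 238.0 = 20.0 °C

T_out = 20.0 °C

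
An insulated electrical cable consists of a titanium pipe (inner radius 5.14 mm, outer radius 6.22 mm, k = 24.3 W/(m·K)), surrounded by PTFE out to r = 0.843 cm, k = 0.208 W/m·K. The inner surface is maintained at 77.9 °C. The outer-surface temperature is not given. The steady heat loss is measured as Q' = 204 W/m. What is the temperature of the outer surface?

Sum the resistances:
  R'_titanium = ln(0.00622/0.00514)/(2πk) = 0.1907/(2π·24.3) = 0.001249 m·K/W
  R'_PTFE = ln(0.00843/0.00622)/(2πk) = 0.3040/(2π·0.208) = 0.2326 m·K/W
ΣR = 0.2339 m·K/W
ΔT = Q'·ΣR = 204 × 0.2339 = 47.72 K
Heat flows outward, so T_out = T_in − ΔT = 77.9 − 47.72 = 30.2 °C

T_out = 30.2 °C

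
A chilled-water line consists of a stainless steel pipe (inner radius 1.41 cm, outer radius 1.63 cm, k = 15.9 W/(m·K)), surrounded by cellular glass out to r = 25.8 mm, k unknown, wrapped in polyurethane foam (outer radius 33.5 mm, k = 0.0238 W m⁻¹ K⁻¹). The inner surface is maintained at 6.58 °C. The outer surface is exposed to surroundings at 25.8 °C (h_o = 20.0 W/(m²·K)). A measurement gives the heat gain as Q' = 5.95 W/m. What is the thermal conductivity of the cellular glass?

ΣR = ΔT/Q' = |6.58 − 25.8|/5.95 = 3.230 m·K/W
Known resistances:
  R'_stainless steel = ln(0.0163/0.0141)/(2πk) = 0.1450/(2π·15.9) = 0.001451 m·K/W
  R'_polyurethane foam = ln(0.0335/0.0258)/(2πk) = 0.2612/(2π·0.0238) = 1.746 m·K/W
  R'_conv,out = 1/(2πr h) = 1/(2π·0.0335·20.0) = 0.2375 m·K/W
R_cellular glass = ΣR − ΣR_known = 3.230 − 1.985 = 1.245 m·K/W
ln(r₂/r₁)/(2πk) = 1.245 ⇒ k = 0.4592/(2π·1.245) = 0.0587 W/m·K

k = 0.0587 W/m·K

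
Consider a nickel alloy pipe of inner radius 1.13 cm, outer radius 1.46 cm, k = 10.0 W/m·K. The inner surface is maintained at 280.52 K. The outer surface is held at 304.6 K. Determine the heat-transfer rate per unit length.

Q' = 5.91 kW/m

Q' = 2πk·ΔT/ln(r₂/r₁) = 2π × 10.0 × 24.08 / ln(0.0146/0.0113) = 5910 W/m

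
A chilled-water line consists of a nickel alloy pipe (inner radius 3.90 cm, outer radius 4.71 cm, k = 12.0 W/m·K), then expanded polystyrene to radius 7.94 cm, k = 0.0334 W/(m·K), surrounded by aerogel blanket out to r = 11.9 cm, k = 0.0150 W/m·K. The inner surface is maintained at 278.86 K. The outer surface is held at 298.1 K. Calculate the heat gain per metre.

Q' = 2.84 W/m

Treat each layer as a resistance in series:
  R'_nickel alloy = ln(0.0471/0.0390)/(2πk) = 0.1887/(2π·12.0) = 0.002503 m·K/W
  R'_expanded polystyrene = ln(0.0794/0.0471)/(2πk) = 0.5222/(2π·0.0334) = 2.488 m·K/W
  R'_aerogel blanket = ln(0.119/0.0794)/(2πk) = 0.4046/(2π·0.0150) = 4.293 m·K/W
ΣR = 0.002503 + 2.488 + 4.293 = 6.784 m·K/W
Q' = ΔT/ΣR = (278.86 K − 298.1 K)/6.784 = -2.84 W/m
(Negative Q' ⇒ heat flows inward; heat gain = 2.84 W/m.)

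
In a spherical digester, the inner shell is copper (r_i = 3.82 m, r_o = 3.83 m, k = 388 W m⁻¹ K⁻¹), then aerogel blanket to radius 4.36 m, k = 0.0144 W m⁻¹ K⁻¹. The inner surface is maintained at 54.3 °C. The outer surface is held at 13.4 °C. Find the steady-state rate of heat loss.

Series thermal resistances, inner to outer:
  R_copper = (1/3.82 − 1/3.83)/(4πk) = 6.835×10^-4/(4π·388) = 1.402×10^-7 K/W
  R_aerogel blanket = (1/3.83 − 1/4.36)/(4πk) = 0.03174/(4π·0.0144) = 0.1754 K/W
ΣR = 1.402×10^-7 + 0.1754 = 0.1754 K/W
Q = ΔT/ΣR = (54.3 °C − 13.4 °C)/0.1754 = 233 W

Q = 233 W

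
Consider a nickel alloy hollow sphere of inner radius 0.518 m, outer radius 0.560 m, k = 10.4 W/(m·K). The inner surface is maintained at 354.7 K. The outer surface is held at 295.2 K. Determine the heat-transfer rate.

Q = 53.7 kW

Q = 4πk·ΔT/(1/r₁ − 1/r₂) = 4π × 10.4 × 59.5 / (1/0.518 − 1/0.560) = 53700 W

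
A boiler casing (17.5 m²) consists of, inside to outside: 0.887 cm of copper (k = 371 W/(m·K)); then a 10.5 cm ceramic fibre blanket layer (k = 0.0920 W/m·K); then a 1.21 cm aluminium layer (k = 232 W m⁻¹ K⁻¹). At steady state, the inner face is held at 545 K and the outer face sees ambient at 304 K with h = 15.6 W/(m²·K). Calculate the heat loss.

Q = 3.50 kW

Resistance network (inner→outer):
  R_copper = L/(kA) = 0.00887/(371·17.5) = 1.366×10^-6 K/W
  R_ceramic fibre blanket = L/(kA) = 0.105/(0.0920·17.5) = 0.06522 K/W
  R_aluminium = L/(kA) = 0.0121/(232·17.5) = 2.980×10^-6 K/W
  R_conv,out = 1/(hA) = 1/(15.6·17.5) = 0.003663 K/W
ΣR = 1.366×10^-6 + 0.06522 + 2.980×10^-6 + 0.003663 = 0.06889 K/W
Q = ΔT/ΣR = (545 K − 304 K)/0.06889 = 3500 W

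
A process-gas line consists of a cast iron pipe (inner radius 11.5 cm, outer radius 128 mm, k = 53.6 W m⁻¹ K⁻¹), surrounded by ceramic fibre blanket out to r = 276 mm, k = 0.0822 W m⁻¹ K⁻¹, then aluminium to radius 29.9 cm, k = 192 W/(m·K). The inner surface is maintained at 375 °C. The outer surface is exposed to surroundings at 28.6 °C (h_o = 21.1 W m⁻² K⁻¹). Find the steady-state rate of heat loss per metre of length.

Q' = 229 W/m

Treat each layer as a resistance in series:
  R'_cast iron = ln(0.128/0.115)/(2πk) = 0.1071/(2π·53.6) = 3.180×10^-4 m·K/W
  R'_ceramic fibre blanket = ln(0.276/0.128)/(2πk) = 0.7684/(2π·0.0822) = 1.488 m·K/W
  R'_aluminium = ln(0.299/0.276)/(2πk) = 0.08004/(2π·192) = 6.635×10^-5 m·K/W
  R'_conv,out = 1/(2πr h) = 1/(2π·0.299·21.1) = 0.02523 m·K/W
ΣR = 3.180×10^-4 + 1.488 + 6.635×10^-5 + 0.02523 = 1.514 m·K/W
Q' = ΔT/ΣR = (375 °C − 28.6 °C)/1.514 = 229 W/m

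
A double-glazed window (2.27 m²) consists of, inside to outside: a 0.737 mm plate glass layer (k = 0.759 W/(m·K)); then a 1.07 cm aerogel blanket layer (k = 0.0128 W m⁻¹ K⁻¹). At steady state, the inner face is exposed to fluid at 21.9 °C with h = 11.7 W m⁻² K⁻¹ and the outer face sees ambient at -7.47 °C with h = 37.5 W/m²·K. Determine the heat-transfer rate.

Q = 70.2 W

Treat each layer as a resistance in series:
  R_conv,in = 1/(hA) = 1/(11.7·2.27) = 0.03765 K/W
  R_plate glass = L/(kA) = 7.37×10^-4/(0.759·2.27) = 4.278×10^-4 K/W
  R_aerogel blanket = L/(kA) = 0.0107/(0.0128·2.27) = 0.3683 K/W
  R_conv,out = 1/(hA) = 1/(37.5·2.27) = 0.01175 K/W
ΣR = 0.03765 + 4.278×10^-4 + 0.3683 + 0.01175 = 0.4181 K/W
Q = ΔT/ΣR = (21.9 °C − -7.47 °C)/0.4181 = 70.2 W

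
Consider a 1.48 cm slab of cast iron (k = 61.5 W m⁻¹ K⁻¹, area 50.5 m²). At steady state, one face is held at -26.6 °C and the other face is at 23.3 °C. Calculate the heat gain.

Q = 1.05×10^7 W

Q = kA·ΔT/L = 61.5 × 50.5 × |-26.6 °C − 23.3 °C| / 0.0148 = 1.05×10^7 W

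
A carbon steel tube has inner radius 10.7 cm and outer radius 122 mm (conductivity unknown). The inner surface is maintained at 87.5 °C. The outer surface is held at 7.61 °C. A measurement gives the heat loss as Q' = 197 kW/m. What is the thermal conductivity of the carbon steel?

ΣR = ΔT/Q' = |87.5 − 7.61|/1.97×10^5 = 4.055×10^-4 m·K/W
ln(r₂/r₁)/(2πk) = 4.055×10^-4 ⇒ k = 0.1312/(2π·4.055×10^-4) = 51.5 W/m·K

k = 51.5 W/m·K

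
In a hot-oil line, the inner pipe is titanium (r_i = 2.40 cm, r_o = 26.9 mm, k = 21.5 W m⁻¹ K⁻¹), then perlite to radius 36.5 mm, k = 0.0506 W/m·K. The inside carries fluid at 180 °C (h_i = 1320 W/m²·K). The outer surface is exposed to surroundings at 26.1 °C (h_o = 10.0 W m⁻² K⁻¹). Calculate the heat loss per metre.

Resistance network (inner→outer):
  R'_conv,in = 1/(2πr h) = 1/(2π·0.0240·1320) = 0.005024 m·K/W
  R'_titanium = ln(0.0269/0.0240)/(2πk) = 0.1141/(2π·21.5) = 8.444×10^-4 m·K/W
  R'_perlite = ln(0.0365/0.0269)/(2πk) = 0.3052/(2π·0.0506) = 0.9599 m·K/W
  R'_conv,out = 1/(2πr h) = 1/(2π·0.0365·10.0) = 0.4360 m·K/W
ΣR = 0.005024 + 8.444×10^-4 + 0.9599 + 0.4360 = 1.402 m·K/W
Q' = ΔT/ΣR = (180 °C − 26.1 °C)/1.402 = 110 W/m

Q' = 110 W/m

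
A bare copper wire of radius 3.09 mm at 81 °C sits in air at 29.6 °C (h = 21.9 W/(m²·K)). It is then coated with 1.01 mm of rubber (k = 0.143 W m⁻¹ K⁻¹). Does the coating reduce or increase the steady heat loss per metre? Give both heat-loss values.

increases: 21.9 → 24.6 W/m

Critical radius for a cylinder: r_cr = k/h = 0.00653 m = 0.653 cm.
Outer radius after coating: r₂ = 0.00309 + 0.00101 = 0.00410 m.
Since r₁ < r_cr and r₂ ≤ r_cr, the coating moves toward the maximum at r_cr — heat loss rises.
Bare: R = 1/(2πr₁h) = 2.352 m·K/W; Q = 51.4/2.352 = 21.9 W/m.
Coated: R = R_cond + R_conv = 2.087 m·K/W; Q = 51.4/2.087 = 24.6 W/m.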